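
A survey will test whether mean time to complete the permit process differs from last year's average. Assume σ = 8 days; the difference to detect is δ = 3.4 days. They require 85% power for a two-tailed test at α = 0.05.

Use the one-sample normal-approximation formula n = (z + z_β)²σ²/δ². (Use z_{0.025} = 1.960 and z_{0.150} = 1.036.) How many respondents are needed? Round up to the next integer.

n = (z_{α/2} + z_β)² · σ² / δ²
  = (1.960 + 1.036)² · 8² / 3.4²
  = 8.9760 · 64 / 11.56
  = 49.69
Round up → n = 50.

n = 50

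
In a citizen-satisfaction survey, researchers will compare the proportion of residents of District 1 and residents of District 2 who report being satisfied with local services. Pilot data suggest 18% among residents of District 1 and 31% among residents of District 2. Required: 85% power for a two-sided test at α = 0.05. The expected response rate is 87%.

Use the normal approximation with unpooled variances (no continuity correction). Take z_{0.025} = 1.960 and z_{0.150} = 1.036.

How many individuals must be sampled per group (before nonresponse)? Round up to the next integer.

n = 221 per group

n = (z_{α/2} + z_β)² · [p₁(1−p₁) + p₂(1−p₂)] / (p₁ − p₂)²
  = (1.960 + 1.036)² · (0.18·0.82 + 0.31·0.69) / (-0.13)²
  = (2.996)² · (0.1476 + 0.2139) / 0.0169
  = 8.9760 · 0.3615 / 0.0169
  = 192.00
Adjust for 87% response: 192.00 / 0.87 = 220.69.
Round up → n = 221 per group.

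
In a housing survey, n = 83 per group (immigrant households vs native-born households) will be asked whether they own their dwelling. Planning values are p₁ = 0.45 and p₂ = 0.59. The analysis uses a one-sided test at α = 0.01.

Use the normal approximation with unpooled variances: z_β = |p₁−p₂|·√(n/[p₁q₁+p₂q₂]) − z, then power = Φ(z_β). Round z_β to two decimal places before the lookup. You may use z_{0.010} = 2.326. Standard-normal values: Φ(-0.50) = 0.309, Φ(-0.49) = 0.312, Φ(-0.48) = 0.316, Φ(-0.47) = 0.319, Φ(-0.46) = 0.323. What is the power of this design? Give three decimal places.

Power ≈ 0.309

z_β = |p₁−p₂|·√(n/[p₁q₁+p₂q₂]) − z_α
    = 0.14 · √(83/0.4894) − 2.326
    = 0.14 · 13.0229 − 2.326
    = 1.8232 − 2.326 = -0.5028 → -0.50
Power = Φ(-0.50) = 0.309.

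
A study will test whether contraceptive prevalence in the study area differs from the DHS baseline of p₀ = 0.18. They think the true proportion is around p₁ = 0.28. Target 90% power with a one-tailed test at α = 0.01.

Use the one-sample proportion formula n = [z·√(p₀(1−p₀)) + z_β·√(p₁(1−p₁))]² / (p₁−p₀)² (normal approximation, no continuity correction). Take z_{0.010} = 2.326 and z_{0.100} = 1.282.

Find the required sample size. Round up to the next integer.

n = 216

n = [z_α·√(p₀q₀) + z_β·√(p₁q₁)]² / (p₁ − p₀)²
  = [2.326·√(0.18·0.82) + 1.282·√(0.28·0.72)]² / (0.10)²
  = [2.326·0.3842 + 1.282·0.4490]² / 0.0100
  = [1.4692]² / 0.0100
  = 215.87
Round up → n = 216.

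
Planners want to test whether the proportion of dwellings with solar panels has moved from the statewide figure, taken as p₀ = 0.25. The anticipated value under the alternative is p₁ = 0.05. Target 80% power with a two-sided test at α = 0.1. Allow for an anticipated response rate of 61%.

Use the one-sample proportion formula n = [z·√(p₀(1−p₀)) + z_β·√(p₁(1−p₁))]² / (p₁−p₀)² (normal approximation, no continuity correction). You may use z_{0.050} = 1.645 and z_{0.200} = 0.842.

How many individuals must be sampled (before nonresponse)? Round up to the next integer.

n = 33

n = [z_{α/2}·√(p₀q₀) + z_β·√(p₁q₁)]² / (p₁ − p₀)²
  = [1.645·√(0.25·0.75) + 0.842·√(0.05·0.95)]² / (-0.20)²
  = [1.645·0.4330 + 0.842·0.2179]² / 0.0400
  = [0.8958]² / 0.0400
  = 20.06
Adjust for 61% response: 20.06 / 0.61 = 32.89.
Round up → n = 33.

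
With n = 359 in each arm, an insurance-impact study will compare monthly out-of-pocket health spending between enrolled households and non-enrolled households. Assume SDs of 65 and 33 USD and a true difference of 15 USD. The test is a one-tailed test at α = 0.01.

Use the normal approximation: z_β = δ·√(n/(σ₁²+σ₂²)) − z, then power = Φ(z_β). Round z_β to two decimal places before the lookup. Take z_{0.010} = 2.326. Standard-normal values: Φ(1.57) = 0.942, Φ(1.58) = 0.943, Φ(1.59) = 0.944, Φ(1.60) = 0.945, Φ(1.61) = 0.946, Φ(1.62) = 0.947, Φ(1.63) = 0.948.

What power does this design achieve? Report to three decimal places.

Power ≈ 0.942

z_β = δ·√(n/(σ₁²+σ₂²)) − z_α
    = 15 · √(359/5314) − 2.326
    = 15 · 0.25992 − 2.326
    = 3.8988 − 2.326 = 1.5728 → 1.57
Power = Φ(1.57) = 0.942.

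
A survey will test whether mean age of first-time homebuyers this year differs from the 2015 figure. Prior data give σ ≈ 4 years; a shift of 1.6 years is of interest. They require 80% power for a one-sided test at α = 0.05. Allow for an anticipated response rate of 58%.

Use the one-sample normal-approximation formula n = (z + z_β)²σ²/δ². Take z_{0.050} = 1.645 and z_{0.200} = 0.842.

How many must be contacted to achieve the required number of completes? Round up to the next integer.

n = (z_α + z_β)² · σ² / δ²
  = (1.645 + 0.842)² · 4² / 1.6²
  = 6.1852 · 16 / 2.56
  = 38.66
Adjust for 58% response: 38.66 / 0.58 = 66.65.
Round up → n = 67.

n = 67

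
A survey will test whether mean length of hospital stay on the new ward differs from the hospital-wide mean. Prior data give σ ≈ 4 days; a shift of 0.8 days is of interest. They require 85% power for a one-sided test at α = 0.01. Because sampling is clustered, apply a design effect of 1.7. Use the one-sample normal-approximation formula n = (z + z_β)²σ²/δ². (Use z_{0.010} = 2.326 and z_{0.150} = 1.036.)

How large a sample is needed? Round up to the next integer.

n = 481

n = (z_α + z_β)² · σ² / δ²
  = (2.326 + 1.036)² · 4² / 0.8²
  = 11.3030 · 16 / 0.64
  = 282.58
Design effect: 1.7 × 282.58 = 480.38.
Round up → n = 481.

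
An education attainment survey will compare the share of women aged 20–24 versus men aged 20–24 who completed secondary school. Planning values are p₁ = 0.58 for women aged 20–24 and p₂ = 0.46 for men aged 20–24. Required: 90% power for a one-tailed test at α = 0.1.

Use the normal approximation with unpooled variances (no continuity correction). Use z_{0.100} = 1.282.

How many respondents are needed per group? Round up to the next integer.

n = 225 per group

n = (z_α + z_β)² · [p₁(1−p₁) + p₂(1−p₂)] / (p₁ − p₂)²
  = (1.282 + 1.282)² · (0.58·0.42 + 0.46·0.54) / (0.12)²
  = (2.564)² · (0.2436 + 0.2484) / 0.0144
  = 6.5741 · 0.4920 / 0.0144
  = 224.61
Round up → n = 225 per group.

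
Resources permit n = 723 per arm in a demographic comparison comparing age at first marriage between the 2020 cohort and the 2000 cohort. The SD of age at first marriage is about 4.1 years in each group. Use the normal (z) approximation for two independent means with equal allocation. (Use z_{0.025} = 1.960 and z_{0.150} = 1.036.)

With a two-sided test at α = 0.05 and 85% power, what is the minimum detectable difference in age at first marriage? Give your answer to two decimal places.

Minimum detectable difference ≈ 0.65 years

δ = (z_{α/2} + z_β) · √((σ₁²+σ₂²)/n)
  = (1.960 + 1.036) · √(33.62/723)
  = 2.996 · √0.0465
  = 2.996 · 0.2156
  = 0.6461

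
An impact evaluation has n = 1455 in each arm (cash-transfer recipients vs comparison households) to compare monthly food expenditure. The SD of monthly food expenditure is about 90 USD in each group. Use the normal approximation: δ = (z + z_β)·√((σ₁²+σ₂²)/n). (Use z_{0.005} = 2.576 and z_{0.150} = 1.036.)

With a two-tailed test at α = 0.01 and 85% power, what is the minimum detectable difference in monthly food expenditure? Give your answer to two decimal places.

δ = (z_{α/2} + z_β) · √((σ₁²+σ₂²)/n)
  = (2.576 + 1.036) · √(16200/1455)
  = 3.612 · √11.134
  = 3.612 · 3.3368
  = 12.0524

Minimum detectable difference ≈ 12.05 USD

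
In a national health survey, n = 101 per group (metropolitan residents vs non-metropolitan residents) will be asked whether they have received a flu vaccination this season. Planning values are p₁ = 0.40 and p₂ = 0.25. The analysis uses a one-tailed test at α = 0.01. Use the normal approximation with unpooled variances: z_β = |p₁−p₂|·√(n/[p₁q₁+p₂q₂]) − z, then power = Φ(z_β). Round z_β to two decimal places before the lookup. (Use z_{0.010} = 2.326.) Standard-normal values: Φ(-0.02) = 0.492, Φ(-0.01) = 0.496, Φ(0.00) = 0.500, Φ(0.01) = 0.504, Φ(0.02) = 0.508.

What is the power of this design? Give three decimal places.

Power ≈ 0.492

z_β = |p₁−p₂|·√(n/[p₁q₁+p₂q₂]) − z_α
    = 0.15 · √(101/0.4275) − 2.326
    = 0.15 · 15.3707 − 2.326
    = 2.3056 − 2.326 = -0.0204 → -0.02
Power = Φ(-0.02) = 0.492.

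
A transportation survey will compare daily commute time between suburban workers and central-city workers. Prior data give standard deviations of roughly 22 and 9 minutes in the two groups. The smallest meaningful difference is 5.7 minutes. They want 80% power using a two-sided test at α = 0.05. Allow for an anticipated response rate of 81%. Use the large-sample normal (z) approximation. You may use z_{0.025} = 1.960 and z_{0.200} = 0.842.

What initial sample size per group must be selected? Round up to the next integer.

n = 169 per group

n = (z_{α/2} + z_β)² · (σ₁² + σ₂²) / δ²
  = (1.960 + 0.842)² · (22² + 9² = 565) / 5.7²
  = 7.8512 · 565 / 32.49
  = 136.53
Adjust for 81% response: 136.53 / 0.81 = 168.56.
Round up → n = 169 per group.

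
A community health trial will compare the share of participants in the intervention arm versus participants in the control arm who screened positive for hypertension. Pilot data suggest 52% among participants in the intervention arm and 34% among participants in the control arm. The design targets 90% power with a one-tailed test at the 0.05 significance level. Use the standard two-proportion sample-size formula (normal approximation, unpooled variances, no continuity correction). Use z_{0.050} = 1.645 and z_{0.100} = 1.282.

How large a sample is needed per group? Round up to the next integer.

n = 126 per group

n = (z_α + z_β)² · [p₁(1−p₁) + p₂(1−p₂)] / (p₁ − p₂)²
  = (1.645 + 1.282)² · (0.52·0.48 + 0.34·0.66) / (0.18)²
  = (2.927)² · (0.2496 + 0.2244) / 0.0324
  = 8.5673 · 0.4740 / 0.0324
  = 125.34
Round up → n = 126 per group.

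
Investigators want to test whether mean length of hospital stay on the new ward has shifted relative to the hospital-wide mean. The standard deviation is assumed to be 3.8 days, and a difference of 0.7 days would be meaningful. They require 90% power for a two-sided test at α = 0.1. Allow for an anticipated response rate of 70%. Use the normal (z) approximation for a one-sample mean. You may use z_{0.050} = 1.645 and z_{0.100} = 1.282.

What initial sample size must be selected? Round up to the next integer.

n = 361

n = (z_{α/2} + z_β)² · σ² / δ²
  = (1.645 + 1.282)² · 3.8² / 0.7²
  = 8.5673 · 14.44 / 0.49
  = 252.47
Adjust for 70% response: 252.47 / 0.70 = 360.68.
Round up → n = 361.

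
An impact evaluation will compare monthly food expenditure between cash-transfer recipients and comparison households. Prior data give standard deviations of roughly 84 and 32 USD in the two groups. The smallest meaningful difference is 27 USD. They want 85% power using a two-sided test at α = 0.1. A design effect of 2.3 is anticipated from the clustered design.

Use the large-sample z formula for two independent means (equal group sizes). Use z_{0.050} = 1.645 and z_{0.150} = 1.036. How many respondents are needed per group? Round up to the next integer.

n = 184 per group

n = (z_{α/2} + z_β)² · (σ₁² + σ₂²) / δ²
  = (1.645 + 1.036)² · (84² + 32² = 8080) / 27²
  = 7.1878 · 8080 / 729
  = 79.67
Design effect: 2.3 × 79.67 = 183.23.
Round up → n = 184 per group.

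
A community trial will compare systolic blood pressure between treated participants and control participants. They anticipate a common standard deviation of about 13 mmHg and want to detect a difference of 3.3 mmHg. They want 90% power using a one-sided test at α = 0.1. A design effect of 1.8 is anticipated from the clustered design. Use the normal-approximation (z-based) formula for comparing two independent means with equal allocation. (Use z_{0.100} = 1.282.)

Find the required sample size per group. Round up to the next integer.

n = (z_α + z_β)² · (σ₁² + σ₂²) / δ²
  = (1.282 + 1.282)² · (2·13² = 338) / 3.3²
  = 6.5741 · 338 / 10.89
  = 204.04
Design effect: 1.8 × 204.04 = 367.28.
Round up → n = 368 per group.

n = 368 per group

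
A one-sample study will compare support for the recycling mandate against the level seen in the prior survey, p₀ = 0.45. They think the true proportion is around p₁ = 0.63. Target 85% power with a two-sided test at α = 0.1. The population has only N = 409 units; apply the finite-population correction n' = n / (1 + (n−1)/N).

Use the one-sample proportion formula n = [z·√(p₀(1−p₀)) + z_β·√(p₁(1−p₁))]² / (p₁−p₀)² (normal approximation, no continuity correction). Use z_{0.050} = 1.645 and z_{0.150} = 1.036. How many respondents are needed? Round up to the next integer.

n = [z_{α/2}·√(p₀q₀) + z_β·√(p₁q₁)]² / (p₁ − p₀)²
  = [1.645·√(0.45·0.55) + 1.036·√(0.63·0.37)]² / (0.18)²
  = [1.645·0.4975 + 1.036·0.4828]² / 0.0324
  = [1.3186]² / 0.0324
  = 53.66
Finite-population correction (N = 409): 53.66 / (1 + (53.66 − 1)/409) = 47.54.
Round up → n = 48.

n = 48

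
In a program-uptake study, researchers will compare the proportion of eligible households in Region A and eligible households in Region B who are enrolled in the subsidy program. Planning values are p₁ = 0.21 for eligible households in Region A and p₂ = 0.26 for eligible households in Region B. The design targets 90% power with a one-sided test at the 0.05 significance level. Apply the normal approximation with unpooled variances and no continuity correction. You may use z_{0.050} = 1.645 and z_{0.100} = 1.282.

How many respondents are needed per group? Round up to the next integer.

n = 1228 per group

n = (z_α + z_β)² · [p₁(1−p₁) + p₂(1−p₂)] / (p₁ − p₂)²
  = (1.645 + 1.282)² · (0.21·0.79 + 0.26·0.74) / (-0.05)²
  = (2.927)² · (0.1659 + 0.1924) / 0.0025
  = 8.5673 · 0.3583 / 0.0025
  = 1227.87
Round up → n = 1228 per group.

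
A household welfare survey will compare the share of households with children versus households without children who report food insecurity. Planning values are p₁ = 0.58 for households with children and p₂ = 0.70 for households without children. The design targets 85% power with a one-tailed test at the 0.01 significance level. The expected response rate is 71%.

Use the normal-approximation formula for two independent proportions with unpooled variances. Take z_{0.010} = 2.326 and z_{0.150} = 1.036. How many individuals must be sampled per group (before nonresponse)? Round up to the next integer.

n = (z_α + z_β)² · [p₁(1−p₁) + p₂(1−p₂)] / (p₁ − p₂)²
  = (2.326 + 1.036)² · (0.58·0.42 + 0.70·0.30) / (-0.12)²
  = (3.362)² · (0.2436 + 0.2100) / 0.0144
  = 11.3030 · 0.4536 / 0.0144
  = 356.05
Adjust for 71% response: 356.05 / 0.71 = 501.47.
Round up → n = 502 per group.

n = 502 per group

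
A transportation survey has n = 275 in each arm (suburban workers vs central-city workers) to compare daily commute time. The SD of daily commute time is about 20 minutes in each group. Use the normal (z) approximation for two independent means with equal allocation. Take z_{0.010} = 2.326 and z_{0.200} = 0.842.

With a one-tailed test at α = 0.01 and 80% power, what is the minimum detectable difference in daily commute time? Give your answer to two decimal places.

Minimum detectable difference ≈ 5.40 minutes

δ = (z_α + z_β) · √((σ₁²+σ₂²)/n)
  = (2.326 + 0.842) · √(800/275)
  = 3.168 · √2.9091
  = 3.168 · 1.7056
  = 5.4034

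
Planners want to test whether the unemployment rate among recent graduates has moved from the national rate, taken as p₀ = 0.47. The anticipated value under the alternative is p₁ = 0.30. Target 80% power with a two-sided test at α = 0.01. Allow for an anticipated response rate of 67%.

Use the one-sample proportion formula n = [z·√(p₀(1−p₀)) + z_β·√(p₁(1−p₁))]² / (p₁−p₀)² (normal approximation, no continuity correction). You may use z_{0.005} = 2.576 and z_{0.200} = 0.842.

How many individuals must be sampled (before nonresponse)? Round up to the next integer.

n = 145

n = [z_{α/2}·√(p₀q₀) + z_β·√(p₁q₁)]² / (p₁ − p₀)²
  = [2.576·√(0.47·0.53) + 0.842·√(0.30·0.70)]² / (-0.17)²
  = [2.576·0.4991 + 0.842·0.4583]² / 0.0289
  = [1.6715]² / 0.0289
  = 96.68
Adjust for 67% response: 96.68 / 0.67 = 144.30.
Round up → n = 145.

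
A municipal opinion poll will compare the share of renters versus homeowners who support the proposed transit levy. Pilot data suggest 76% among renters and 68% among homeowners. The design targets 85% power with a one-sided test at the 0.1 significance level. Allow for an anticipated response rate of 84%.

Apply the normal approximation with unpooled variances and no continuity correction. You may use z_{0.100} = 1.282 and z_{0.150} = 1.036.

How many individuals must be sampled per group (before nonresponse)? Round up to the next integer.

n = (z_α + z_β)² · [p₁(1−p₁) + p₂(1−p₂)] / (p₁ − p₂)²
  = (1.282 + 1.036)² · (0.76·0.24 + 0.68·0.32) / (0.08)²
  = (2.318)² · (0.1824 + 0.2176) / 0.0064
  = 5.3731 · 0.4000 / 0.0064
  = 335.82
Adjust for 84% response: 335.82 / 0.84 = 399.79.
Round up → n = 400 per group.

n = 400 per group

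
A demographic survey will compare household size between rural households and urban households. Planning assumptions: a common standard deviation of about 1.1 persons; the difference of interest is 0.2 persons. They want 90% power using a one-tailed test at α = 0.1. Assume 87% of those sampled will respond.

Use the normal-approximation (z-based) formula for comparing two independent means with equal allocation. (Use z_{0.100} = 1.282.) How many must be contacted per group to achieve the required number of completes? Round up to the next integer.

n = 458 per group

n = (z_α + z_β)² · (σ₁² + σ₂²) / δ²
  = (1.282 + 1.282)² · (2·1.1² = 2.42) / 0.2²
  = 6.5741 · 2.42 / 0.04
  = 397.73
Adjust for 87% response: 397.73 / 0.87 = 457.16.
Round up → n = 458 per group.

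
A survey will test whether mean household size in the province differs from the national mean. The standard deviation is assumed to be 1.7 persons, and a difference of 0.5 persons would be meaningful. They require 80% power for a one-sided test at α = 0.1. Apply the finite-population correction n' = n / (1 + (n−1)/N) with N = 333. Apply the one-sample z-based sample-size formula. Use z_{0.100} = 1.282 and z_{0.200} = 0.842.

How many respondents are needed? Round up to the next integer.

n = (z_α + z_β)² · σ² / δ²
  = (1.282 + 0.842)² · 1.7² / 0.5²
  = 4.5114 · 2.89 / 0.25
  = 52.15
Finite-population correction (N = 333): 52.15 / (1 + (52.15 − 1)/333) = 45.21.
Round up → n = 46.

n = 46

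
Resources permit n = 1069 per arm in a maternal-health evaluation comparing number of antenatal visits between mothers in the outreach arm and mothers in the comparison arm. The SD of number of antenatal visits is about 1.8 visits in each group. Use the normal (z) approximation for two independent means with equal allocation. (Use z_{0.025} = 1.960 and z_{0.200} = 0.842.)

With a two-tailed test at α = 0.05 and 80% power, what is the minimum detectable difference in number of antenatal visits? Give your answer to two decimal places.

Minimum detectable difference ≈ 0.22 visits

δ = (z_{α/2} + z_β) · √((σ₁²+σ₂²)/n)
  = (1.960 + 0.842) · √(6.48/1069)
  = 2.802 · √0.00606
  = 2.802 · 0.0779
  = 0.2182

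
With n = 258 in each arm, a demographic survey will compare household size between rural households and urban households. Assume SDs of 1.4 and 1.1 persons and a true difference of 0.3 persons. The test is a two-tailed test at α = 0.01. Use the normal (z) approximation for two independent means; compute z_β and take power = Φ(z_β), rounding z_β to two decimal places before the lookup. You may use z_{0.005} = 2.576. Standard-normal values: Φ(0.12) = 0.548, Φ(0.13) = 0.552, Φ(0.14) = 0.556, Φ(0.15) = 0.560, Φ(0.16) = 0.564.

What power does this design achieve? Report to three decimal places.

z_β = δ·√(n/(σ₁²+σ₂²)) − z_{α/2}
    = 0.3 · √(258/3.17) − 2.576
    = 0.3 · 9.02153 − 2.576
    = 2.7065 − 2.576 = 0.1305 → 0.13
Power = Φ(0.13) = 0.552.

Power ≈ 0.552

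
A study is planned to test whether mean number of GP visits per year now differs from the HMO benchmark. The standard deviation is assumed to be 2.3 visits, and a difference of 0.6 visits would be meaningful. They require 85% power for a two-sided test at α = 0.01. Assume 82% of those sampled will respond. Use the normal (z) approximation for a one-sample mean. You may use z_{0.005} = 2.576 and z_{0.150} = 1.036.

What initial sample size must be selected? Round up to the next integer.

n = (z_{α/2} + z_β)² · σ² / δ²
  = (2.576 + 1.036)² · 2.3² / 0.6²
  = 13.0465 · 5.29 / 0.36
  = 191.71
Adjust for 82% response: 191.71 / 0.82 = 233.79.
Round up → n = 234.

n = 234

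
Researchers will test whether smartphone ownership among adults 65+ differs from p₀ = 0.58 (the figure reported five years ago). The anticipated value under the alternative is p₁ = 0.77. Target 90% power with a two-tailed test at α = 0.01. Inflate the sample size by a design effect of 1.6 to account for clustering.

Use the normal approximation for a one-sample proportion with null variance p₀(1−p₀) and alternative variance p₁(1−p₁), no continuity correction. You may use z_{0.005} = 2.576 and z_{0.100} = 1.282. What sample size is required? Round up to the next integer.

n = [z_{α/2}·√(p₀q₀) + z_β·√(p₁q₁)]² / (p₁ − p₀)²
  = [2.576·√(0.58·0.42) + 1.282·√(0.77·0.23)]² / (0.19)²
  = [2.576·0.4936 + 1.282·0.4208]² / 0.0361
  = [1.8109]² / 0.0361
  = 90.84
Design effect: 1.6 × 90.84 = 145.35.
Round up → n = 146.

n = 146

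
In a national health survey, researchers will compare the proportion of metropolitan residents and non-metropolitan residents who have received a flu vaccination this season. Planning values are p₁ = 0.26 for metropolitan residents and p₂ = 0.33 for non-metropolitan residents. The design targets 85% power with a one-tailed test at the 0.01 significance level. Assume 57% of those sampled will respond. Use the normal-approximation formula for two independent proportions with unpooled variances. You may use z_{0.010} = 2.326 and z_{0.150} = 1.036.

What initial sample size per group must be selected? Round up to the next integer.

n = (z_α + z_β)² · [p₁(1−p₁) + p₂(1−p₂)] / (p₁ − p₂)²
  = (2.326 + 1.036)² · (0.26·0.74 + 0.33·0.67) / (-0.07)²
  = (3.362)² · (0.1924 + 0.2211) / 0.0049
  = 11.3030 · 0.4135 / 0.0049
  = 953.84
Adjust for 57% response: 953.84 / 0.57 = 1673.40.
Round up → n = 1674 per group.

n = 1674 per group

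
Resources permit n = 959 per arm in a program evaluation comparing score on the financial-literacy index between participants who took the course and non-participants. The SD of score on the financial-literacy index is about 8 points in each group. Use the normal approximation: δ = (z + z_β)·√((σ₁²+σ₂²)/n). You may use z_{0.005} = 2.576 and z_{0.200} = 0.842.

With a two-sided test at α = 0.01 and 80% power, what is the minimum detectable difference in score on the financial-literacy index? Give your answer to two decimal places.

δ = (z_{α/2} + z_β) · √((σ₁²+σ₂²)/n)
  = (2.576 + 0.842) · √(128/959)
  = 3.418 · √0.13347
  = 3.418 · 0.3653
  = 1.2487

Minimum detectable difference ≈ 1.25 points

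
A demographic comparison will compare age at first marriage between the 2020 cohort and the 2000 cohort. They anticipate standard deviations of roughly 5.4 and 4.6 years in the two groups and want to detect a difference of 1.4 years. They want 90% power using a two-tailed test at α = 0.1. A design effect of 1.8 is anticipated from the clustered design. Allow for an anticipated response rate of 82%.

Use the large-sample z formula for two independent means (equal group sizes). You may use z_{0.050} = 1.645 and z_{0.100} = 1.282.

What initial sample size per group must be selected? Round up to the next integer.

n = (z_{α/2} + z_β)² · (σ₁² + σ₂²) / δ²
  = (1.645 + 1.282)² · (5.4² + 4.6² = 50.32) / 1.4²
  = 8.5673 · 50.32 / 1.96
  = 219.95
Design effect: 1.8 × 219.95 = 395.92.
Adjust for 82% response: 395.92 / 0.82 = 482.82.
Round up → n = 483 per group.

n = 483 per group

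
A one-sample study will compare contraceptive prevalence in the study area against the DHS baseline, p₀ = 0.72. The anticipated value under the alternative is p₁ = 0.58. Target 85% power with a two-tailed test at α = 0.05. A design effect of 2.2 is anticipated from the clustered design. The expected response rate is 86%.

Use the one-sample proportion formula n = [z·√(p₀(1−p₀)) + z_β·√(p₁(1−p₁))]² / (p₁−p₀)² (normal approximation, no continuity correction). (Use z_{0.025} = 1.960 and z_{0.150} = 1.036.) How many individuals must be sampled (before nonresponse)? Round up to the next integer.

n = 253

n = [z_{α/2}·√(p₀q₀) + z_β·√(p₁q₁)]² / (p₁ − p₀)²
  = [1.960·√(0.72·0.28) + 1.036·√(0.58·0.42)]² / (-0.14)²
  = [1.960·0.4490 + 1.036·0.4936]² / 0.0196
  = [1.3914]² / 0.0196
  = 98.77
Design effect: 2.2 × 98.77 = 217.29.
Adjust for 86% response: 217.29 / 0.86 = 252.67.
Round up → n = 253.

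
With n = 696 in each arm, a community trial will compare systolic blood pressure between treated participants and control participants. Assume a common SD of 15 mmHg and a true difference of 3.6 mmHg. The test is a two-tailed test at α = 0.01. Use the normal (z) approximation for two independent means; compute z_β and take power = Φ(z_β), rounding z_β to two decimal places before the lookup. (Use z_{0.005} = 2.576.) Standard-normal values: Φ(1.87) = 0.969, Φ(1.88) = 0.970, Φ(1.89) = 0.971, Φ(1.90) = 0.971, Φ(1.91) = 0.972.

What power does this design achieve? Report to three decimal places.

Power ≈ 0.971

z_β = δ·√(n/(σ₁²+σ₂²)) − z_{α/2}
    = 3.6 · √(696/450) − 2.576
    = 3.6 · 1.24365 − 2.576
    = 4.4771 − 2.576 = 1.9011 → 1.90
Power = Φ(1.90) = 0.971.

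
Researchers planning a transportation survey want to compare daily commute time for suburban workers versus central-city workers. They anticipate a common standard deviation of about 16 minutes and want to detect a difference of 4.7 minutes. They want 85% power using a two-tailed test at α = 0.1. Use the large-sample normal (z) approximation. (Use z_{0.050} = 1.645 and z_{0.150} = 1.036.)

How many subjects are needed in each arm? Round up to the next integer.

n = (z_{α/2} + z_β)² · (σ₁² + σ₂²) / δ²
  = (1.645 + 1.036)² · (2·16² = 512) / 4.7²
  = 7.1878 · 512 / 22.09
  = 166.60
Round up → n = 167 per group.

n = 167 per group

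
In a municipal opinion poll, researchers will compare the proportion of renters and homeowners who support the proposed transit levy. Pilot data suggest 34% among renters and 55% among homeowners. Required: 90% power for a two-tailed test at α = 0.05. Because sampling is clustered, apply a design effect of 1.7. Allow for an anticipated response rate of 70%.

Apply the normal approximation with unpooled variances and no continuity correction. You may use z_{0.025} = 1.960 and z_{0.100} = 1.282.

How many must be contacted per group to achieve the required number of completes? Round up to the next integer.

n = (z_{α/2} + z_β)² · [p₁(1−p₁) + p₂(1−p₂)] / (p₁ − p₂)²
  = (1.960 + 1.282)² · (0.34·0.66 + 0.55·0.45) / (-0.21)²
  = (3.242)² · (0.2244 + 0.2475) / 0.0441
  = 10.5106 · 0.4719 / 0.0441
  = 112.47
Design effect: 1.7 × 112.47 = 191.20.
Adjust for 70% response: 191.20 / 0.70 = 273.14.
Round up → n = 274 per group.

n = 274 per group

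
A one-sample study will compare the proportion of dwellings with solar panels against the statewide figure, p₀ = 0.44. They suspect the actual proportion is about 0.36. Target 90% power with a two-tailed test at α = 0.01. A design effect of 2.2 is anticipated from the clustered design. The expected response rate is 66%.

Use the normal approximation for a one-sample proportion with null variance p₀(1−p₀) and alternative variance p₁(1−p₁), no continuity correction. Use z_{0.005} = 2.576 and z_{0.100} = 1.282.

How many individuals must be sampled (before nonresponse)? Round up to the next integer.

n = 1869

n = [z_{α/2}·√(p₀q₀) + z_β·√(p₁q₁)]² / (p₁ − p₀)²
  = [2.576·√(0.44·0.56) + 1.282·√(0.36·0.64)]² / (-0.08)²
  = [2.576·0.4964 + 1.282·0.4800]² / 0.0064
  = [1.8941]² / 0.0064
  = 560.54
Design effect: 2.2 × 560.54 = 1233.18.
Adjust for 66% response: 1233.18 / 0.66 = 1868.46.
Round up → n = 1869.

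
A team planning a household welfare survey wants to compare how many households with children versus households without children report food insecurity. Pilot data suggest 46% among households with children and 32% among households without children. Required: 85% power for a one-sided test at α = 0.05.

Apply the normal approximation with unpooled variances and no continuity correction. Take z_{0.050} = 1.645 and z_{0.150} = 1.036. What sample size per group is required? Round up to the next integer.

n = 171 per group

n = (z_α + z_β)² · [p₁(1−p₁) + p₂(1−p₂)] / (p₁ − p₂)²
  = (1.645 + 1.036)² · (0.46·0.54 + 0.32·0.68) / (0.14)²
  = (2.681)² · (0.2484 + 0.2176) / 0.0196
  = 7.1878 · 0.4660 / 0.0196
  = 170.89
Round up → n = 171 per group.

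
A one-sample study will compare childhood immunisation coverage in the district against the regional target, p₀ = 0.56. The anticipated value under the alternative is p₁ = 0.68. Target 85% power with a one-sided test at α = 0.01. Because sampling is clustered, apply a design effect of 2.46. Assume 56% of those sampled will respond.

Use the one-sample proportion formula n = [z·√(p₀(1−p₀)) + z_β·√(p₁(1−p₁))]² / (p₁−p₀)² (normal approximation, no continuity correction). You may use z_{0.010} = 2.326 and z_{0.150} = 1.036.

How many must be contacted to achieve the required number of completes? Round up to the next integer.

n = [z_α·√(p₀q₀) + z_β·√(p₁q₁)]² / (p₁ − p₀)²
  = [2.326·√(0.56·0.44) + 1.036·√(0.68·0.32)]² / (0.12)²
  = [2.326·0.4964 + 1.036·0.4665]² / 0.0144
  = [1.6379]² / 0.0144
  = 186.29
Design effect: 2.46 × 186.29 = 458.28.
Adjust for 56% response: 458.28 / 0.56 = 818.35.
Round up → n = 819.

n = 819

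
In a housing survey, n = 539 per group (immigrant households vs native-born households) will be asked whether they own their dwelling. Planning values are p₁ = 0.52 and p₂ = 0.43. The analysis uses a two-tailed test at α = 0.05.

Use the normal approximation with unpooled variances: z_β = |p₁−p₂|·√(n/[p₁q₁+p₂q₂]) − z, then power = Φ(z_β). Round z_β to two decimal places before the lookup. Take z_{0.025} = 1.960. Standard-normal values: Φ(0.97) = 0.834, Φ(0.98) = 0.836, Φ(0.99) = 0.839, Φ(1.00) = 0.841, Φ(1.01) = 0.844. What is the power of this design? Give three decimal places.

z_β = |p₁−p₂|·√(n/[p₁q₁+p₂q₂]) − z_{α/2}
    = 0.09 · √(539/0.4947) − 1.960
    = 0.09 · 33.0083 − 1.960
    = 2.9707 − 1.960 = 1.0107 → 1.01
Power = Φ(1.01) = 0.844.

Power ≈ 0.844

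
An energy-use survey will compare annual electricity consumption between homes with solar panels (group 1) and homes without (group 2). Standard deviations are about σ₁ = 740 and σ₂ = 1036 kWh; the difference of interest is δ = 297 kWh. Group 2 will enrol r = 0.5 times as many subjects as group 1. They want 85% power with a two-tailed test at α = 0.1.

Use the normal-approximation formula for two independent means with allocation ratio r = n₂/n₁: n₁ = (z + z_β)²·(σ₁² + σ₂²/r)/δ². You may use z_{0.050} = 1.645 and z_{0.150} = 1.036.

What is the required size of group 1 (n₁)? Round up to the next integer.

n₁ = (z_{α/2} + z_β)² · (σ₁² + σ₂²/r) / δ²
   = (1.645 + 1.036)² · (740² + 1036²/0.5) / 297²
   = 7.1878 · (547600 + 2146592) / 88209
   = 7.1878 · 2694192 / 88209
   = 219.54
Round up → n₁ = 220; n₂ = r·n₁ = 0.5 × 220 = 110.

n₁ = 220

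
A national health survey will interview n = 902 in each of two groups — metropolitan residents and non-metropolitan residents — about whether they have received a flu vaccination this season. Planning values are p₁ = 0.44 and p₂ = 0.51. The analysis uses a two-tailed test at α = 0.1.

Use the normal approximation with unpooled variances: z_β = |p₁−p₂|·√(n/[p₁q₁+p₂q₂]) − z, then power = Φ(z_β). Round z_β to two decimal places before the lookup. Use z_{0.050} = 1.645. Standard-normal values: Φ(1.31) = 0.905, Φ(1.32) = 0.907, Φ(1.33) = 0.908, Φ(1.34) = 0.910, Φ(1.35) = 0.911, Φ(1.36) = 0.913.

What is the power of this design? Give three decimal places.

z_β = |p₁−p₂|·√(n/[p₁q₁+p₂q₂]) − z_{α/2}
    = 0.07 · √(902/0.4963) − 1.645
    = 0.07 · 42.6316 − 1.645
    = 2.9842 − 1.645 = 1.3392 → 1.34
Power = Φ(1.34) = 0.910.

Power ≈ 0.910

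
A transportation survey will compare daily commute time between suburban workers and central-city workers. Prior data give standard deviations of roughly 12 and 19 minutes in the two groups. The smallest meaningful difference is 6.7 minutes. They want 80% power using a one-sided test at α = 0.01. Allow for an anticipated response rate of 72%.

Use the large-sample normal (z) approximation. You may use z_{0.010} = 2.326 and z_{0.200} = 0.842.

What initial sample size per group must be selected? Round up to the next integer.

n = 157 per group

n = (z_α + z_β)² · (σ₁² + σ₂²) / δ²
  = (2.326 + 0.842)² · (12² + 19² = 505) / 6.7²
  = 10.0362 · 505 / 44.89
  = 112.90
Adjust for 72% response: 112.90 / 0.72 = 156.81.
Round up → n = 157 per group.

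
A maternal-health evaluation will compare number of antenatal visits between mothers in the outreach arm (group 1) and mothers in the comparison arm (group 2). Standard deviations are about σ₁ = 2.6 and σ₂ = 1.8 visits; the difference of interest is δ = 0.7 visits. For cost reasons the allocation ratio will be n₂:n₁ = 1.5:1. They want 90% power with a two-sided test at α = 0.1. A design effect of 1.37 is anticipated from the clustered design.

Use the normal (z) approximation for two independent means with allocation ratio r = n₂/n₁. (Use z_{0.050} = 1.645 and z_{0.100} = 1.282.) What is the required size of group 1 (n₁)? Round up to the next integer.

n₁ = (z_{α/2} + z_β)² · (σ₁² + σ₂²/r) / δ²
   = (1.645 + 1.282)² · (2.6² + 1.8²/1.5) / 0.7²
   = 8.5673 · (6.76 + 2.16) / 0.49
   = 8.5673 · 8.92 / 0.49
   = 155.96
Design effect: 1.37 × 155.96 = 213.67.
Round up → n₁ = 214; n₂ = r·n₁ = 1.5 × 214 = 321.

n₁ = 214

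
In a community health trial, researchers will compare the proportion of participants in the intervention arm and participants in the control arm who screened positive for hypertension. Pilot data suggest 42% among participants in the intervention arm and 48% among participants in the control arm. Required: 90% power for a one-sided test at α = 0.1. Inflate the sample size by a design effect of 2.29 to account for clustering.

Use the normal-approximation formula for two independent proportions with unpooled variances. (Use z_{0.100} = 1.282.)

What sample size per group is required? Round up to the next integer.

n = (z_α + z_β)² · [p₁(1−p₁) + p₂(1−p₂)] / (p₁ − p₂)²
  = (1.282 + 1.282)² · (0.42·0.58 + 0.48·0.52) / (-0.06)²
  = (2.564)² · (0.2436 + 0.2496) / 0.0036
  = 6.5741 · 0.4932 / 0.0036
  = 900.65
Design effect: 2.29 × 900.65 = 2062.49.
Round up → n = 2063 per group.

n = 2063 per group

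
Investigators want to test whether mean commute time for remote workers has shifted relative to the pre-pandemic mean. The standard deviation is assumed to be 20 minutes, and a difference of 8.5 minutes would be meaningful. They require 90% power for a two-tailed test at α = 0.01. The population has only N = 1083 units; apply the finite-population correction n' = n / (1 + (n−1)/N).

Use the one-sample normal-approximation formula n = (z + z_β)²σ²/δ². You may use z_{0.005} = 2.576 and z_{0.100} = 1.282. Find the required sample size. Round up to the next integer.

n = (z_{α/2} + z_β)² · σ² / δ²
  = (2.576 + 1.282)² · 20² / 8.5²
  = 14.8842 · 400 / 72.25
  = 82.40
Finite-population correction (N = 1083): 82.40 / (1 + (82.40 − 1)/1083) = 76.64.
Round up → n = 77.

n = 77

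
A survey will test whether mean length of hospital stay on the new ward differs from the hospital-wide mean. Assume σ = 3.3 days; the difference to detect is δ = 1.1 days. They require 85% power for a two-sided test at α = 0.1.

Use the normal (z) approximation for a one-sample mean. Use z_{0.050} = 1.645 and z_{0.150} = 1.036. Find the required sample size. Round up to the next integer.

n = (z_{α/2} + z_β)² · σ² / δ²
  = (1.645 + 1.036)² · 3.3² / 1.1²
  = 7.1878 · 10.89 / 1.21
  = 64.69
Round up → n = 65.

n = 65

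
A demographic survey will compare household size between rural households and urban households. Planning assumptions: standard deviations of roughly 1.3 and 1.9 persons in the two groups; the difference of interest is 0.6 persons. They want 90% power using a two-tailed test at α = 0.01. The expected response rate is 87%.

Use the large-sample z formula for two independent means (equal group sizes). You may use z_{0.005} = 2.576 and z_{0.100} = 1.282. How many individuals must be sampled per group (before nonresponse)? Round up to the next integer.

n = 252 per group

n = (z_{α/2} + z_β)² · (σ₁² + σ₂²) / δ²
  = (2.576 + 1.282)² · (1.3² + 1.9² = 5.3) / 0.6²
  = 14.8842 · 5.3 / 0.36
  = 219.13
Adjust for 87% response: 219.13 / 0.87 = 251.87.
Round up → n = 252 per group.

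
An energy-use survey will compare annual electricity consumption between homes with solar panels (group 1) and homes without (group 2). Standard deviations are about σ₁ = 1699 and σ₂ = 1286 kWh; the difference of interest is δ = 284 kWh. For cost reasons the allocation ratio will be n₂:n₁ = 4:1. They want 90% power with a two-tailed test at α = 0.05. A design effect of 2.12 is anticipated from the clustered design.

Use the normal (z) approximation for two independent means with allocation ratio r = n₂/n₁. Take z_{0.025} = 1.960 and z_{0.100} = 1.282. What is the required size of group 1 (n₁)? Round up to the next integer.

n₁ = 912

n₁ = (z_{α/2} + z_β)² · (σ₁² + σ₂²/r) / δ²
   = (1.960 + 1.282)² · (1699² + 1286²/4) / 284²
   = 10.5106 · (2886601 + 413449) / 80656
   = 10.5106 · 3300050 / 80656
   = 430.04
Design effect: 2.12 × 430.04 = 911.69.
Round up → n₁ = 912; n₂ = r·n₁ = 4 × 912 = 3648.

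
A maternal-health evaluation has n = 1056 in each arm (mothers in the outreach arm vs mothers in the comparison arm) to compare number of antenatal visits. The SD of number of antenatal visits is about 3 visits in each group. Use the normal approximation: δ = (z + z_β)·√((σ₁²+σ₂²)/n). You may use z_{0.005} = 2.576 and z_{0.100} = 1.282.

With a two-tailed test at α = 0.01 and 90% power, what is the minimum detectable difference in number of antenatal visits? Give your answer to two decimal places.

δ = (z_{α/2} + z_β) · √((σ₁²+σ₂²)/n)
  = (2.576 + 1.282) · √(18/1056)
  = 3.858 · √0.01705
  = 3.858 · 0.1306
  = 0.5037

Minimum detectable difference ≈ 0.50 visits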